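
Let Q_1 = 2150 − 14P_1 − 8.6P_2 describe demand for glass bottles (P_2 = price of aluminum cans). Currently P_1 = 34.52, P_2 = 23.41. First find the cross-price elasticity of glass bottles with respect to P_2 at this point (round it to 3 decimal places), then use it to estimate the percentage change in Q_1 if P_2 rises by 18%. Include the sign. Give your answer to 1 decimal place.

-2.5%

At P_1 = 34.52, P_2 = 23.41: Q_1 = 1465.394.
∂Q_1/∂P_2 = -8.6.
ε = (∂Q_1/∂P_2)(P_2/Q_1) = -8.6000 × 23.41/1465.394 ≈ -0.137.
%ΔQ_1 ≈ ε × %ΔP_2 = -0.137 × (18%) = -2.5%.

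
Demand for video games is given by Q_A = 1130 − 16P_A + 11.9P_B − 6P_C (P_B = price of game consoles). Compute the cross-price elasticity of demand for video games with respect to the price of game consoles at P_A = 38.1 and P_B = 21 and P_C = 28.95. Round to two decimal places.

At P_A = 38.1 and P_B = 21 and P_C = 28.95: Q_A = 596.6.
∂Q_A/∂P_B = 11.9.
ε = (∂Q_A/∂P_B)(P_B/Q_A) = 11.9 × (21/596.6) ≈ 0.42.

0.42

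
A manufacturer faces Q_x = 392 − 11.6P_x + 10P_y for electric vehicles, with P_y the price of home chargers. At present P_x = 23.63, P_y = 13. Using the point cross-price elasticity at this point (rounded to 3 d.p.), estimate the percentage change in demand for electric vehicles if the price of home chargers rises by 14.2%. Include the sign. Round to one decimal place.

7.4%

At P_x = 23.63, P_y = 13: Q_x = 247.892.
∂Q_x/∂P_y = 10.
ε = (∂Q_x/∂P_y)(P_y/Q_x) = 10.0000 × 13/247.892 ≈ 0.524.
%ΔQ_x ≈ ε × %ΔP_y = 0.524 × (14.2%) = 7.4%.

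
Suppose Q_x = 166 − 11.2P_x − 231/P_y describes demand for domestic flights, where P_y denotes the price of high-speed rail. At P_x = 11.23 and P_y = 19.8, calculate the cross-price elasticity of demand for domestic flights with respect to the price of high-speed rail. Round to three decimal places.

0.409

At P_x = 11.23 and P_y = 19.8: Q_x = 28.557.
∂Q_x/∂P_y = 231/P_y² = 0.5892.
ε = (∂Q_x/∂P_y)(P_y/Q_x) = 0.5892 × (19.8/28.557) ≈ 0.409.
ε > 0: substitutes.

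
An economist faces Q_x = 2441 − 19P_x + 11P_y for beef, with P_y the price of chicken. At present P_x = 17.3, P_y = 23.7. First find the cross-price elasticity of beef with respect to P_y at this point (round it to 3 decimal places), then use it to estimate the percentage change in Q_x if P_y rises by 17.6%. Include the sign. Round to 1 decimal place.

1.9%

At P_x = 17.3, P_y = 23.7: Q_x = 2373.
∂Q_x/∂P_y = 11.
ε = (∂Q_x/∂P_y)(P_y/Q_x) = 11.0000 × 23.7/2373 ≈ 0.110.
%ΔQ_x ≈ ε × %ΔP_y = 0.110 × (17.6%) = 1.9%.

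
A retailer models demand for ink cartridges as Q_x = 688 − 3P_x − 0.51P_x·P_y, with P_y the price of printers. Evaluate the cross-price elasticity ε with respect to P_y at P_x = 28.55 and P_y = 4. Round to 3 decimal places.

At P_x = 28.55 and P_y = 4: Q_x = 544.108.
∂Q_x/∂P_y = -0.51P_x = -0.51(28.55) = -14.5605.
ε = (∂Q_x/∂P_y)(P_y/Q_x) = -14.5605 × (4/544.108) ≈ -0.107.
ε < 0: complements.

-0.107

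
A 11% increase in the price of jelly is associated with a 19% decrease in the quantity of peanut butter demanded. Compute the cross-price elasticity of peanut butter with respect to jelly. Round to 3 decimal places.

-1.727

ε = (%ΔQ of peanut butter) / (%ΔP of jelly) = (-19%) / (11%) ≈ -1.727.
Negative cross-price elasticity: complements.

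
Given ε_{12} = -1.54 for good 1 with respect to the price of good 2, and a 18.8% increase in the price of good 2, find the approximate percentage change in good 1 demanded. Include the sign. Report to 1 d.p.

-29.0%

%ΔQ ≈ ε × %ΔP of good 2 = -1.54 × (18.8%) = -29.0%.
Demand for good 1 falls by about 29.0%.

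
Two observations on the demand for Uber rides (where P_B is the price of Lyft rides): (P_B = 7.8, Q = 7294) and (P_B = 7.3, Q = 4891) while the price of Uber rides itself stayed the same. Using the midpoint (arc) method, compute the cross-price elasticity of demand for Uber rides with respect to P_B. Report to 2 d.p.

ΔQ_A = 4891 − 7294 = -2403; ΔP_B = 7.3 − 7.8 = -0.5.
Midpoints: Q̄_A = 6092.5, P̄_B = 7.55.
ε = (ΔQ_A/Q̄_A)/(ΔP_B/P̄_B) = (-2403/6092.5)/(-0.5/7.55) ≈ 5.96.

5.96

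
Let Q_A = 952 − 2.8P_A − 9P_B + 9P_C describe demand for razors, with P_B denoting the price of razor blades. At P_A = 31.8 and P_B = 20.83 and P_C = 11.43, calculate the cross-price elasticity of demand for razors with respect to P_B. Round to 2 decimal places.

-0.24

At P_A = 31.8 and P_B = 20.83 and P_C = 11.43: Q_A = 778.36.
∂Q_A/∂P_B = -9.
ε = (∂Q_A/∂P_B)(P_B/Q_A) = -9 × (20.83/778.36) ≈ -0.24.
Since ε < 0, razors and razor blades are complements.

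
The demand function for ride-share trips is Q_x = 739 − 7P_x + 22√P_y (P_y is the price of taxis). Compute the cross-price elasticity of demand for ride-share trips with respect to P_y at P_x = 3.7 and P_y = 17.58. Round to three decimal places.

At P_x = 3.7 and P_y = 17.58: Q_x = 805.343.
∂Q_x/∂P_y = 22/(2√P_y) = 22/(2√17.58) = 2.6235.
ε = (∂Q_x/∂P_y)(P_y/Q_x) = 2.6235 × (17.58/805.343) ≈ 0.057.
ε > 0: substitutes.

0.057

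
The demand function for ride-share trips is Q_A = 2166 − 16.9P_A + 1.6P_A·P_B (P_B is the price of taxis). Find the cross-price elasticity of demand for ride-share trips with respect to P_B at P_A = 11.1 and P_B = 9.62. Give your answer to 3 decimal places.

0.079

At P_A = 11.1 and P_B = 9.62: Q_A = 2149.261.
∂Q_A/∂P_B = 1.6P_A = 1.6(11.1) = 17.7600.
ε = (∂Q_A/∂P_B)(P_B/Q_A) = 17.7600 × (9.62/2149.261) ≈ 0.079.
ε > 0: substitutes.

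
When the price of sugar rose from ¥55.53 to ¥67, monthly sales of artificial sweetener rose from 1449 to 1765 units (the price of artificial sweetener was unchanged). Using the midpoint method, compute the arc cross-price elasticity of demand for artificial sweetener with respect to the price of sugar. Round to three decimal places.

ΔQ_A = 1765 − 1449 = 316; ΔP_B = 67 − 55.53 = 11.47.
Midpoints: Q̄_A = 1607.0, P̄_B = 61.27.
ε = (ΔQ_A/Q̄_A)/(ΔP_B/P̄_B) = (316/1607.0)/(11.47/61.27) ≈ 1.050.
ε > 0: artificial sweetener and sugar are substitutes.

1.050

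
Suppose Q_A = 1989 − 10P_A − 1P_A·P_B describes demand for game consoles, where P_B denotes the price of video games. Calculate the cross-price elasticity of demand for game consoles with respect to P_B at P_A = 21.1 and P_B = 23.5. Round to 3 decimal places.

-0.387

At P_A = 21.1 and P_B = 23.5: Q_A = 1282.15.
∂Q_A/∂P_B = -1P_A = -1(21.1) = -21.1000.
ε = (∂Q_A/∂P_B)(P_B/Q_A) = -21.1000 × (23.5/1282.15) ≈ -0.387.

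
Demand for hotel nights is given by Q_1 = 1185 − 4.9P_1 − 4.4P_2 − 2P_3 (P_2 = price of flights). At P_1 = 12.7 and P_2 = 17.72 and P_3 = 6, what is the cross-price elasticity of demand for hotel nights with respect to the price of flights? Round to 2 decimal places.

-0.08

At P_1 = 12.7 and P_2 = 17.72 and P_3 = 6: Q_1 = 1032.802.
∂Q_1/∂P_2 = -4.4.
ε = (∂Q_1/∂P_2)(P_2/Q_1) = -4.4 × (17.72/1032.802) ≈ -0.08.
Since ε < 0, hotel nights and flights are complements.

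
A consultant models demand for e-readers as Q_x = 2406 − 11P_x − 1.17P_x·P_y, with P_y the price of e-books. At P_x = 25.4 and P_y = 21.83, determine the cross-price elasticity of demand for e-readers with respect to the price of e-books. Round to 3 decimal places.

At P_x = 25.4 and P_y = 21.83: Q_x = 1477.856.
∂Q_x/∂P_y = -1.17P_x = -1.17(25.4) = -29.7180.
ε = (∂Q_x/∂P_y)(P_y/Q_x) = -29.7180 × (21.83/1477.856) ≈ -0.439.

-0.439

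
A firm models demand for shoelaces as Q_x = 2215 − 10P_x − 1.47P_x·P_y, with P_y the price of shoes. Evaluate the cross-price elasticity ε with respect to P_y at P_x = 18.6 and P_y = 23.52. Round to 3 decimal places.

-0.464

At P_x = 18.6 and P_y = 23.52: Q_x = 1385.916.
∂Q_x/∂P_y = -1.47P_x = -1.47(18.6) = -27.3420.
ε = (∂Q_x/∂P_y)(P_y/Q_x) = -27.3420 × (23.52/1385.916) ≈ -0.464.
ε < 0: complements.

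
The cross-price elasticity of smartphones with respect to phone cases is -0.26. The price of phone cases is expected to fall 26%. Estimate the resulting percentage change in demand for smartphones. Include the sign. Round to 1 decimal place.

%ΔQ ≈ ε × %ΔP of phone cases = -0.26 × (-26%) = 6.8%.

6.8%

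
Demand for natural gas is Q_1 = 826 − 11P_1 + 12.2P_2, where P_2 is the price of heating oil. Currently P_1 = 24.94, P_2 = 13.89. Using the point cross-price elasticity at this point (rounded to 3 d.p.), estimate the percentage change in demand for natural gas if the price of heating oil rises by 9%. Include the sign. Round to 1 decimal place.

2.1%

At P_1 = 24.94, P_2 = 13.89: Q_1 = 721.118.
∂Q_1/∂P_2 = 12.2.
ε = (∂Q_1/∂P_2)(P_2/Q_1) = 12.2000 × 13.89/721.118 ≈ 0.235.
%ΔQ_1 ≈ ε × %ΔP_2 = 0.235 × (9%) = 2.1%.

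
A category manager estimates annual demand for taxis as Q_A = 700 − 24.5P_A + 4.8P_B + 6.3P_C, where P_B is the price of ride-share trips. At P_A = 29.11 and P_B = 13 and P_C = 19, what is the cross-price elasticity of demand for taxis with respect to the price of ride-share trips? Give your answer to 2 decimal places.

0.37

At P_A = 29.11 and P_B = 13 and P_C = 19: Q_A = 168.905.
∂Q_A/∂P_B = 4.8.
ε = (∂Q_A/∂P_B)(P_B/Q_A) = 4.8 × (13/168.905) ≈ 0.37.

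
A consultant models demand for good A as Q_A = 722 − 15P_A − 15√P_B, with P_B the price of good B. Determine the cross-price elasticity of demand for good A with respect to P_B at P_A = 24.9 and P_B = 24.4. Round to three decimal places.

-0.135

At P_A = 24.9 and P_B = 24.4: Q_A = 274.405.
∂Q_A/∂P_B = -15/(2√P_B) = -15/(2√24.4) = -1.5183.
ε = (∂Q_A/∂P_B)(P_B/Q_A) = -1.5183 × (24.4/274.405) ≈ -0.135.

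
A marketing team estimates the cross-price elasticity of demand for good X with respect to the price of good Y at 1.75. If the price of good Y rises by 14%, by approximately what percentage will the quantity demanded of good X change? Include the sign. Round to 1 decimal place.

24.5%

%ΔQ ≈ ε × %ΔP of good Y = 1.75 × (14%) = 24.5%.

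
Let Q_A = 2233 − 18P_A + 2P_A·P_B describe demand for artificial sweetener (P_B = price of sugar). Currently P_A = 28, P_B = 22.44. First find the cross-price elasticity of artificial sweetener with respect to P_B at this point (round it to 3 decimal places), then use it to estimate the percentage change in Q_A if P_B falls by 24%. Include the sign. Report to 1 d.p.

-10.1%

At P_A = 28, P_B = 22.44: Q_A = 2985.64.
∂Q_A/∂P_B = 2P_A = 56.0000.
ε = (∂Q_A/∂P_B)(P_B/Q_A) = 56.0000 × 22.44/2985.64 ≈ 0.421.
%ΔQ_A ≈ ε × %ΔP_B = 0.421 × (-24%) = -10.1%.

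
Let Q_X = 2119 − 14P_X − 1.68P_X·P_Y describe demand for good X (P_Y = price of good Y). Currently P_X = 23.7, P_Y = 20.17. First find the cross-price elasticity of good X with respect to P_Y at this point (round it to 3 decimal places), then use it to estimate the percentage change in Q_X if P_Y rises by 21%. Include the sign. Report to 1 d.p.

At P_X = 23.7, P_Y = 20.17: Q_X = 984.111.
∂Q_X/∂P_Y = -1.68P_X = -39.8160.
ε = (∂Q_X/∂P_Y)(P_Y/Q_X) = -39.8160 × 20.17/984.111 ≈ -0.816.
%ΔQ_X ≈ ε × %ΔP_Y = -0.816 × (21%) = -17.1%.

-17.1%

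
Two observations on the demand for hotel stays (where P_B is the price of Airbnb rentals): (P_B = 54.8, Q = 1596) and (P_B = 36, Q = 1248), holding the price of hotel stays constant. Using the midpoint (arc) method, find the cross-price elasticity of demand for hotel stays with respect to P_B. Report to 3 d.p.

ΔQ_A = 1248 − 1596 = -348; ΔP_B = 36 − 54.8 = -18.8.
Midpoints: Q̄_A = 1422.0, P̄_B = 45.40.
ε = (ΔQ_A/Q̄_A)/(ΔP_B/P̄_B) = (-348/1422.0)/(-18.8/45.40) ≈ 0.591.
ε > 0: hotel stays and Airbnb rentals are substitutes.

0.591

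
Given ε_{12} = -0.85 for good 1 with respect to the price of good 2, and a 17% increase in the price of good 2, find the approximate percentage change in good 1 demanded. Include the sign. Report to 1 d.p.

-14.5%

%ΔQ ≈ ε × %ΔP of good 2 = -0.85 × (17%) = -14.5%.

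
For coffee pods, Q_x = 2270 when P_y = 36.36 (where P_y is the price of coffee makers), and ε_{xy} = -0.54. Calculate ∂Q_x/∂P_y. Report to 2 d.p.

-33.71

ε = (∂Q_x/∂P_y)·(P_y/Q_x) ⇒ ∂Q_x/∂P_y = ε·Q_x/P_y = -0.54 × 2270/36.36 ≈ -33.71.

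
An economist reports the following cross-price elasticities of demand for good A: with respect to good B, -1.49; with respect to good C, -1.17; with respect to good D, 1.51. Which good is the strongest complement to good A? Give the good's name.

good B

Complements have ε < 0. The most negative value is -1.49 (good B).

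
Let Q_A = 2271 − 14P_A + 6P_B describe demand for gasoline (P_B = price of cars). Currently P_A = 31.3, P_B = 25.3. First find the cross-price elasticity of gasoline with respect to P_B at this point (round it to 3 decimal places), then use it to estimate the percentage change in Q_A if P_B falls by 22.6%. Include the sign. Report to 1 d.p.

-1.7%

At P_A = 31.3, P_B = 25.3: Q_A = 1984.6.
∂Q_A/∂P_B = 6.
ε = (∂Q_A/∂P_B)(P_B/Q_A) = 6.0000 × 25.3/1984.6 ≈ 0.076.
%ΔQ_A ≈ ε × %ΔP_B = 0.076 × (-22.6%) = -1.7%.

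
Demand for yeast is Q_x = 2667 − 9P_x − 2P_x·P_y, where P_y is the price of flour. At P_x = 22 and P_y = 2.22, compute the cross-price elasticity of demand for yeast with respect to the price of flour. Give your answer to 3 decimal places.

At P_x = 22 and P_y = 2.22: Q_x = 2371.32.
∂Q_x/∂P_y = -2P_x = -2(22) = -44.0000.
ε = (∂Q_x/∂P_y)(P_y/Q_x) = -44.0000 × (2.22/2371.32) ≈ -0.041.
ε < 0: complements.

-0.041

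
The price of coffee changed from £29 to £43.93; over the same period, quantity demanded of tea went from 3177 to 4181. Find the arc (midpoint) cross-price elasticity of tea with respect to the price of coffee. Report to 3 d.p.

ΔQ_A = 4181 − 3177 = 1004; ΔP_B = 43.93 − 29 = 14.93.
Midpoints: Q̄_A = 3679.0, P̄_B = 36.47.
ε = (ΔQ_A/Q̄_A)/(ΔP_B/P̄_B) = (1004/3679.0)/(14.93/36.47) ≈ 0.667.

0.667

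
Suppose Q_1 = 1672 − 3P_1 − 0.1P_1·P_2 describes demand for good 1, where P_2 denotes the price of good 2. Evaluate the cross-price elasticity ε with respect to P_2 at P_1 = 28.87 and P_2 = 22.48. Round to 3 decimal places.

At P_1 = 28.87 and P_2 = 22.48: Q_1 = 1520.490.
∂Q_1/∂P_2 = -0.1P_1 = -0.1(28.87) = -2.8870.
ε = (∂Q_1/∂P_2)(P_2/Q_1) = -2.8870 × (22.48/1520.490) ≈ -0.043.
ε < 0: complements.

-0.043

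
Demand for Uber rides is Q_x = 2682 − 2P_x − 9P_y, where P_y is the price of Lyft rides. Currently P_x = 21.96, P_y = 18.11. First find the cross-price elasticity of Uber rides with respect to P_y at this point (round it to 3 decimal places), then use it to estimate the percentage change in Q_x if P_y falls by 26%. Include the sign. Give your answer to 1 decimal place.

At P_x = 21.96, P_y = 18.11: Q_x = 2475.09.
∂Q_x/∂P_y = -9.
ε = (∂Q_x/∂P_y)(P_y/Q_x) = -9.0000 × 18.11/2475.09 ≈ -0.066.
%ΔQ_x ≈ ε × %ΔP_y = -0.066 × (-26%) = 1.7%.

1.7%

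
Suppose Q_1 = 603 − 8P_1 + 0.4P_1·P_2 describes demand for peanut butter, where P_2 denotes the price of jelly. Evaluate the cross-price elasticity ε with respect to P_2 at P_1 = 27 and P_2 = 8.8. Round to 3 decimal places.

At P_1 = 27 and P_2 = 8.8: Q_1 = 482.04.
∂Q_1/∂P_2 = 0.4P_1 = 0.4(27) = 10.8000.
ε = (∂Q_1/∂P_2)(P_2/Q_1) = 10.8000 × (8.8/482.04) ≈ 0.197.
ε > 0: substitutes.

0.197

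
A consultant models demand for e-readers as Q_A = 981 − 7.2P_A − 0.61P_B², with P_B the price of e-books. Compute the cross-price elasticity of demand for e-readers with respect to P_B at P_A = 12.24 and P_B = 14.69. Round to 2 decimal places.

-0.35

At P_A = 12.24 and P_B = 14.69: Q_A = 761.236.
∂Q_A/∂P_B = -1.22P_B = -1.22(14.69) = -17.9218.
ε = (∂Q_A/∂P_B)(P_B/Q_A) = -17.9218 × (14.69/761.236) ≈ -0.35.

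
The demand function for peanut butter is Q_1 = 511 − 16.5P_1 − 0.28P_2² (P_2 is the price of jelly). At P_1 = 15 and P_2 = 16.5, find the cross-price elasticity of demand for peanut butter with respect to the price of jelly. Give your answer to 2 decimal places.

-0.81

At P_1 = 15 and P_2 = 16.5: Q_1 = 187.27.
∂Q_1/∂P_2 = -0.56P_2 = -0.56(16.5) = -9.2400.
ε = (∂Q_1/∂P_2)(P_2/Q_1) = -9.2400 × (16.5/187.27) ≈ -0.81.
ε < 0: complements.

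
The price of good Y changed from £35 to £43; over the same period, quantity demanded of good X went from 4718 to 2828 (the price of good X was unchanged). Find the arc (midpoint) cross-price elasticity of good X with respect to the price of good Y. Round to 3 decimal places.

-2.442

ΔQ_X = 2828 − 4718 = -1890; ΔP_Y = 43 − 35 = 8.
Midpoints: Q̄_X = 3773.0, P̄_Y = 39.00.
ε = (ΔQ_X/Q̄_X)/(ΔP_Y/P̄_Y) = (-1890/3773.0)/(8/39.00) ≈ -2.442.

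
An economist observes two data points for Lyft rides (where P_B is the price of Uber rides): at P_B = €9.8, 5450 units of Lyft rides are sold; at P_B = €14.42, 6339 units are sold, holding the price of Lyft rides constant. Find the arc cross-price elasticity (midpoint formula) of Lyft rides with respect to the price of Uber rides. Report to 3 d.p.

0.395

ΔQ_A = 6339 − 5450 = 889; ΔP_B = 14.42 − 9.8 = 4.62.
Midpoints: Q̄_A = 5894.5, P̄_B = 12.11.
ε = (ΔQ_A/Q̄_A)/(ΔP_B/P̄_B) = (889/5894.5)/(4.62/12.11) ≈ 0.395.
ε > 0: Lyft rides and Uber rides are substitutes.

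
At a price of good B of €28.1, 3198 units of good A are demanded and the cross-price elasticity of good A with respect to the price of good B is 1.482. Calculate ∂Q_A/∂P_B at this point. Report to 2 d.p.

168.66

ε = (∂Q_A/∂P_B)·(P_B/Q_A) ⇒ ∂Q_A/∂P_B = ε·Q_A/P_B = 1.482 × 3198/28.1 ≈ 168.66.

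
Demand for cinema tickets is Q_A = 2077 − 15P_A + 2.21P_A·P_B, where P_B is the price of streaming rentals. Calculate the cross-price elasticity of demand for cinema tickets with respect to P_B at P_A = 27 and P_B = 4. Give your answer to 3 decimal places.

0.125

At P_A = 27 and P_B = 4: Q_A = 1910.68.
∂Q_A/∂P_B = 2.21P_A = 2.21(27) = 59.6700.
ε = (∂Q_A/∂P_B)(P_B/Q_A) = 59.6700 × (4/1910.68) ≈ 0.125.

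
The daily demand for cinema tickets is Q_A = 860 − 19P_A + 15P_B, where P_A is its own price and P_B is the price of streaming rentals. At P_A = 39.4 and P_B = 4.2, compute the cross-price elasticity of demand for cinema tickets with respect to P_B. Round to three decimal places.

At P_A = 39.4 and P_B = 4.2: Q_A = 174.4.
∂Q_A/∂P_B = 15.
ε = (∂Q_A/∂P_B)(P_B/Q_A) = 15 × (4.2/174.4) ≈ 0.361.
Since ε > 0, cinema tickets and streaming rentals are substitutes.

0.361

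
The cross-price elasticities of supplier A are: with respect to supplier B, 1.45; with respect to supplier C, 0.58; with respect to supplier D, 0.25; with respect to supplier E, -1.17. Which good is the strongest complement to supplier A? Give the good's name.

Complements have ε < 0. The most negative value is -1.17 (supplier E).

supplier E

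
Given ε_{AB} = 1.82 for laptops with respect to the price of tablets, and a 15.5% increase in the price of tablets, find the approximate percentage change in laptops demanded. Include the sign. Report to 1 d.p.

%ΔQ ≈ ε × %ΔP of tablets = 1.82 × (15.5%) = 28.2%.
Demand for laptops rises by about 28.2%.

28.2%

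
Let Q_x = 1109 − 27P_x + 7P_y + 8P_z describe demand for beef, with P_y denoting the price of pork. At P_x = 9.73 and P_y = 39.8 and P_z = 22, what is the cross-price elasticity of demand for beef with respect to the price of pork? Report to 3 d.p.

At P_x = 9.73 and P_y = 39.8 and P_z = 22: Q_x = 1300.89.
∂Q_x/∂P_y = 7.
ε = (∂Q_x/∂P_y)(P_y/Q_x) = 7 × (39.8/1300.89) ≈ 0.214.

0.214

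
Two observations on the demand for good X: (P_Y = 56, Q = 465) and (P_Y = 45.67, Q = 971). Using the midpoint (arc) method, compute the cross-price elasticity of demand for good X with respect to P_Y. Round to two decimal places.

-3.47

ΔQ_X = 971 − 465 = 506; ΔP_Y = 45.67 − 56 = -10.33.
Midpoints: Q̄_X = 718.0, P̄_Y = 50.84.
ε = (ΔQ_X/Q̄_X)/(ΔP_Y/P̄_Y) = (506/718.0)/(-10.33/50.84) ≈ -3.47.
ε < 0: good X and good Y are complements.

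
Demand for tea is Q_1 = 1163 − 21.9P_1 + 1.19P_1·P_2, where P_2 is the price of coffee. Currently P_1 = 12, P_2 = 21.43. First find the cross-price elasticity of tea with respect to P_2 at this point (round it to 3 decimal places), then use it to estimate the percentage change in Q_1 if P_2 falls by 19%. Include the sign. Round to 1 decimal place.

-4.8%

At P_1 = 12, P_2 = 21.43: Q_1 = 1206.220.
∂Q_1/∂P_2 = 1.19P_1 = 14.2800.
ε = (∂Q_1/∂P_2)(P_2/Q_1) = 14.2800 × 21.43/1206.220 ≈ 0.254.
%ΔQ_1 ≈ ε × %ΔP_2 = 0.254 × (-19%) = -4.8%.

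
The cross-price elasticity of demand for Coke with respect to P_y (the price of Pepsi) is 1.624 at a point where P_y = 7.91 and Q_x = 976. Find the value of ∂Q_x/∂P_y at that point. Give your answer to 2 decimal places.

ε = (∂Q_x/∂P_y)·(P_y/Q_x) ⇒ ∂Q_x/∂P_y = ε·Q_x/P_y = 1.624 × 976/7.91 ≈ 200.38.

200.38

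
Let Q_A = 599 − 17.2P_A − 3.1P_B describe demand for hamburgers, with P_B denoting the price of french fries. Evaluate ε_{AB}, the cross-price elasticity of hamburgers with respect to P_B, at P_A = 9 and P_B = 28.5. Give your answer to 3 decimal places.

-0.248

At P_A = 9 and P_B = 28.5: Q_A = 355.85.
∂Q_A/∂P_B = -3.1.
ε = (∂Q_A/∂P_B)(P_B/Q_A) = -3.1 × (28.5/355.85) ≈ -0.248.
Since ε < 0, hamburgers and french fries are complements.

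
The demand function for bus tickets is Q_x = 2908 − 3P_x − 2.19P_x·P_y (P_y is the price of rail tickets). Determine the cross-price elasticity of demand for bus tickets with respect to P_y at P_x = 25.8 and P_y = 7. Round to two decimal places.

-0.16

At P_x = 25.8 and P_y = 7: Q_x = 2435.086.
∂Q_x/∂P_y = -2.19P_x = -2.19(25.8) = -56.5020.
ε = (∂Q_x/∂P_y)(P_y/Q_x) = -56.5020 × (7/2435.086) ≈ -0.16.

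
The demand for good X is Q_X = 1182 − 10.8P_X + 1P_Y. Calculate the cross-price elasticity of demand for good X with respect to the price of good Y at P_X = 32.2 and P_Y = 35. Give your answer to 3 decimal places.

0.040

At P_X = 32.2 and P_Y = 35: Q_X = 869.24.
∂Q_X/∂P_Y = 1.
ε = (∂Q_X/∂P_Y)(P_Y/Q_X) = 1 × (35/869.24) ≈ 0.040.
Since ε > 0, good X and good Y are substitutes.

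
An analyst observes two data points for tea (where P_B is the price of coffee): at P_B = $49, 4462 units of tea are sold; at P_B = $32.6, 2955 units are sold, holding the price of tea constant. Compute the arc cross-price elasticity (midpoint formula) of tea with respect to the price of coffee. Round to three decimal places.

ΔQ_A = 2955 − 4462 = -1507; ΔP_B = 32.6 − 49 = -16.4.
Midpoints: Q̄_A = 3708.5, P̄_B = 40.80.
ε = (ΔQ_A/Q̄_A)/(ΔP_B/P̄_B) = (-1507/3708.5)/(-16.4/40.80) ≈ 1.011.

1.011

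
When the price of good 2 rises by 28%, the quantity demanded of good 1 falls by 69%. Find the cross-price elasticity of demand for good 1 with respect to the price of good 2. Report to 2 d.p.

-2.46

ε = (%ΔQ of good 1) / (%ΔP of good 2) = (-69%) / (28%) ≈ -2.46.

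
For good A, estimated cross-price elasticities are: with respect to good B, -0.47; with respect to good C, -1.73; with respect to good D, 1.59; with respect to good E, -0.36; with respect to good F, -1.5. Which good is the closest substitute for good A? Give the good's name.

good D

Substitutes have ε > 0. Among the positive values, 1.59 (good D) is largest.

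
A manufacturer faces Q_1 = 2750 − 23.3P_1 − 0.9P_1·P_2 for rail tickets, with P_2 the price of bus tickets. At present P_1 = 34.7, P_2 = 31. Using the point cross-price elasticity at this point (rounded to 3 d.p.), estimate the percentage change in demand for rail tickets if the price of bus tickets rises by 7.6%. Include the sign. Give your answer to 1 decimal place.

At P_1 = 34.7, P_2 = 31: Q_1 = 973.36.
∂Q_1/∂P_2 = -0.9P_1 = -31.2300.
ε = (∂Q_1/∂P_2)(P_2/Q_1) = -31.2300 × 31/973.36 ≈ -0.995.
%ΔQ_1 ≈ ε × %ΔP_2 = -0.995 × (7.6%) = -7.6%.

-7.6%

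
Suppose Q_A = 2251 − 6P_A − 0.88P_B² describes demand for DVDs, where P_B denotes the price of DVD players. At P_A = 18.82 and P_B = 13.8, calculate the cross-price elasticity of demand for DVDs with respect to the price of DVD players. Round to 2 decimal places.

-0.17

At P_A = 18.82 and P_B = 13.8: Q_A = 1970.493.
∂Q_A/∂P_B = -1.76P_B = -1.76(13.8) = -24.2880.
ε = (∂Q_A/∂P_B)(P_B/Q_A) = -24.2880 × (13.8/1970.493) ≈ -0.17.
ε < 0: complements.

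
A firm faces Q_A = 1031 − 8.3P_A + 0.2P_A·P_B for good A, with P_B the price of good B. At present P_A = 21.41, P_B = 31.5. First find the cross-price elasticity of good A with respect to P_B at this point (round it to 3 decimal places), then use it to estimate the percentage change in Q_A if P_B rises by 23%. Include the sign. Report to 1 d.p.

3.1%

At P_A = 21.41, P_B = 31.5: Q_A = 988.18.
∂Q_A/∂P_B = 0.2P_A = 4.2820.
ε = (∂Q_A/∂P_B)(P_B/Q_A) = 4.2820 × 31.5/988.18 ≈ 0.136.
%ΔQ_A ≈ ε × %ΔP_B = 0.136 × (23%) = 3.1%.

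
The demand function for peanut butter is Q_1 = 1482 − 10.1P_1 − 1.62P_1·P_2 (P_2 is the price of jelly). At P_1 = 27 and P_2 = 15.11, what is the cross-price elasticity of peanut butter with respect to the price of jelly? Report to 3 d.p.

At P_1 = 27 and P_2 = 15.11: Q_1 = 548.389.
∂Q_1/∂P_2 = -1.62P_1 = -1.62(27) = -43.7400.
ε = (∂Q_1/∂P_2)(P_2/Q_1) = -43.7400 × (15.11/548.389) ≈ -1.205.
ε < 0: complements.

-1.205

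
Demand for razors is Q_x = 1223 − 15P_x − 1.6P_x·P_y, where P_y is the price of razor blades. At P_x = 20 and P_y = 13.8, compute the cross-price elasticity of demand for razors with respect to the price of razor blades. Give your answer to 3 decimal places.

At P_x = 20 and P_y = 13.8: Q_x = 481.4.
∂Q_x/∂P_y = -1.6P_x = -1.6(20) = -32.0000.
ε = (∂Q_x/∂P_y)(P_y/Q_x) = -32.0000 × (13.8/481.4) ≈ -0.917.
ε < 0: complements.

-0.917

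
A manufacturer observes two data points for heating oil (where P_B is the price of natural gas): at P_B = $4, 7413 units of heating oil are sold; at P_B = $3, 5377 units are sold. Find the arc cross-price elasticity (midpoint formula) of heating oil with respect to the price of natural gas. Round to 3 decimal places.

ΔQ_A = 5377 − 7413 = -2036; ΔP_B = 3 − 4 = -1.
Midpoints: Q̄_A = 6395.0, P̄_B = 3.50.
ε = (ΔQ_A/Q̄_A)/(ΔP_B/P̄_B) = (-2036/6395.0)/(-1/3.50) ≈ 1.114.
ε > 0: heating oil and natural gas are substitutes.

1.114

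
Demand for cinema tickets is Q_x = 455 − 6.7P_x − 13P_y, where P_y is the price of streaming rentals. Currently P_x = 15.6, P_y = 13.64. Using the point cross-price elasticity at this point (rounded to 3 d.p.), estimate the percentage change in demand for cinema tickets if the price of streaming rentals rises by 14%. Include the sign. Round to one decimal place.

At P_x = 15.6, P_y = 13.64: Q_x = 173.16.
∂Q_x/∂P_y = -13.
ε = (∂Q_x/∂P_y)(P_y/Q_x) = -13.0000 × 13.64/173.16 ≈ -1.024.
%ΔQ_x ≈ ε × %ΔP_y = -1.024 × (14%) = -14.3%.

-14.3%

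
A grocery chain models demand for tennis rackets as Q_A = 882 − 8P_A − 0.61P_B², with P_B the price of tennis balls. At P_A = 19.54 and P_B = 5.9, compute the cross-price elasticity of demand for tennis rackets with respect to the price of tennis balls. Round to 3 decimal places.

At P_A = 19.54 and P_B = 5.9: Q_A = 704.446.
∂Q_A/∂P_B = -1.22P_B = -1.22(5.9) = -7.1980.
ε = (∂Q_A/∂P_B)(P_B/Q_A) = -7.1980 × (5.9/704.446) ≈ -0.060.
ε < 0: complements.

-0.060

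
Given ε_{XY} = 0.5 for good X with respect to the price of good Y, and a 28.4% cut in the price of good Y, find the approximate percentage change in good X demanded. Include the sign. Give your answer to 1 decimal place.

%ΔQ ≈ ε × %ΔP of good Y = 0.5 × (-28.4%) = -14.2%.
Demand for good X falls by about 14.2%.

-14.2%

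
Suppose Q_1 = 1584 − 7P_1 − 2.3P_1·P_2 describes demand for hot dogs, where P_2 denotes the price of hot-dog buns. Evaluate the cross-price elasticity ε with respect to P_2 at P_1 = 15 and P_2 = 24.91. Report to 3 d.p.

-1.387

At P_1 = 15 and P_2 = 24.91: Q_1 = 619.605.
∂Q_1/∂P_2 = -2.3P_1 = -2.3(15) = -34.5000.
ε = (∂Q_1/∂P_2)(P_2/Q_1) = -34.5000 × (24.91/619.605) ≈ -1.387.
ε < 0: complements.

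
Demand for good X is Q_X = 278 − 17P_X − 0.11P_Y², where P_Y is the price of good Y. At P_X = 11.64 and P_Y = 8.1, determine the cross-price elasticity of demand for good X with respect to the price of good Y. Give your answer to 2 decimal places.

-0.20

At P_X = 11.64 and P_Y = 8.1: Q_X = 72.903.
∂Q_X/∂P_Y = -0.22P_Y = -0.22(8.1) = -1.7820.
ε = (∂Q_X/∂P_Y)(P_Y/Q_X) = -1.7820 × (8.1/72.903) ≈ -0.20.
ε < 0: complements.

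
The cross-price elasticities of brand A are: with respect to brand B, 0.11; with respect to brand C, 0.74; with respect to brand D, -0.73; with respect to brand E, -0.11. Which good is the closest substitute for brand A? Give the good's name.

Substitutes have ε > 0. Among the positive values, 0.74 (brand C) is largest.

brand C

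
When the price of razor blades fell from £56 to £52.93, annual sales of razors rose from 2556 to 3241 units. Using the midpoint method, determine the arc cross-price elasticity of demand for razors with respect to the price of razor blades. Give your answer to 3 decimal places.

-4.193

ΔQ_A = 3241 − 2556 = 685; ΔP_B = 52.93 − 56 = -3.07.
Midpoints: Q̄_A = 2898.5, P̄_B = 54.47.
ε = (ΔQ_A/Q̄_A)/(ΔP_B/P̄_B) = (685/2898.5)/(-3.07/54.47) ≈ -4.193.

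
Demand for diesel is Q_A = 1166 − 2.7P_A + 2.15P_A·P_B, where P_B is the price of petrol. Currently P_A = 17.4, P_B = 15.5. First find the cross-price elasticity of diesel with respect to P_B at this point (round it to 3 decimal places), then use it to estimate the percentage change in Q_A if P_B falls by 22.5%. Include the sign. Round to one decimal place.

-7.7%

At P_A = 17.4, P_B = 15.5: Q_A = 1698.875.
∂Q_A/∂P_B = 2.15P_A = 37.4100.
ε = (∂Q_A/∂P_B)(P_B/Q_A) = 37.4100 × 15.5/1698.875 ≈ 0.341.
%ΔQ_A ≈ ε × %ΔP_B = 0.341 × (-22.5%) = -7.7%.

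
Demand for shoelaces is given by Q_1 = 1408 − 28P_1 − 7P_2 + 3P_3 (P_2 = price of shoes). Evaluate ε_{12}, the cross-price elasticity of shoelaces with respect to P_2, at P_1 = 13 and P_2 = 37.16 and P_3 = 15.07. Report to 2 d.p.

-0.31

At P_1 = 13 and P_2 = 37.16 and P_3 = 15.07: Q_1 = 829.09.
∂Q_1/∂P_2 = -7.
ε = (∂Q_1/∂P_2)(P_2/Q_1) = -7 × (37.16/829.09) ≈ -0.31.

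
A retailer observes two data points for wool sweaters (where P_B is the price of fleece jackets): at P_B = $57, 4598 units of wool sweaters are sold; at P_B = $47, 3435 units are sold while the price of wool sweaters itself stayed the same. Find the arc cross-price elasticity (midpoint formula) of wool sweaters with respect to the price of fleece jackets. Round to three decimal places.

1.506

ΔQ_A = 3435 − 4598 = -1163; ΔP_B = 47 − 57 = -10.
Midpoints: Q̄_A = 4016.5, P̄_B = 52.00.
ε = (ΔQ_A/Q̄_A)/(ΔP_B/P̄_B) = (-1163/4016.5)/(-10/52.00) ≈ 1.506.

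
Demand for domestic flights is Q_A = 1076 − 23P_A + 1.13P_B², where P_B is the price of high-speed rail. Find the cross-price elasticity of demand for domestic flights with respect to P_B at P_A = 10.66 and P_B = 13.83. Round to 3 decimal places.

0.413

At P_A = 10.66 and P_B = 13.83: Q_A = 1046.954.
∂Q_A/∂P_B = 2.26P_B = 2.26(13.83) = 31.2558.
ε = (∂Q_A/∂P_B)(P_B/Q_A) = 31.2558 × (13.83/1046.954) ≈ 0.413.
ε > 0: substitutes.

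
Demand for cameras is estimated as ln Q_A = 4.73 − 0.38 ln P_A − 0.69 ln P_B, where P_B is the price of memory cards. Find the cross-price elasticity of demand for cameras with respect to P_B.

In a log-linear (constant-elasticity) demand function, the coefficient on ln P_B is the cross-price elasticity.
ε = -0.69. Negative, so cameras and memory cards are complements.

-0.69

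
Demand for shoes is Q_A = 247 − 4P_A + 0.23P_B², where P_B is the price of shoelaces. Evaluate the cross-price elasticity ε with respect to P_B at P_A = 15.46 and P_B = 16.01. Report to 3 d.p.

0.483

At P_A = 15.46 and P_B = 16.01: Q_A = 244.114.
∂Q_A/∂P_B = 0.46P_B = 0.46(16.01) = 7.3646.
ε = (∂Q_A/∂P_B)(P_B/Q_A) = 7.3646 × (16.01/244.114) ≈ 0.483.
ε > 0: substitutes.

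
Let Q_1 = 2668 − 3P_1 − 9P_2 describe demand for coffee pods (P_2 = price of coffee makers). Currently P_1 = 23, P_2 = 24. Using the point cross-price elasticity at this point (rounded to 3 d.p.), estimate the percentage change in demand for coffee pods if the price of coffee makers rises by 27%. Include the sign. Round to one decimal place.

-2.5%

At P_1 = 23, P_2 = 24: Q_1 = 2383.
∂Q_1/∂P_2 = -9.
ε = (∂Q_1/∂P_2)(P_2/Q_1) = -9.0000 × 24/2383 ≈ -0.091.
%ΔQ_1 ≈ ε × %ΔP_2 = -0.091 × (27%) = -2.5%.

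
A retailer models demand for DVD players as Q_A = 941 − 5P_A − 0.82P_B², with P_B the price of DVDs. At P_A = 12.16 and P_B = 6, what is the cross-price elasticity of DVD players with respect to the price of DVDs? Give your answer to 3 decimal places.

At P_A = 12.16 and P_B = 6: Q_A = 850.68.
∂Q_A/∂P_B = -1.64P_B = -1.64(6) = -9.8400.
ε = (∂Q_A/∂P_B)(P_B/Q_A) = -9.8400 × (6/850.68) ≈ -0.069.

-0.069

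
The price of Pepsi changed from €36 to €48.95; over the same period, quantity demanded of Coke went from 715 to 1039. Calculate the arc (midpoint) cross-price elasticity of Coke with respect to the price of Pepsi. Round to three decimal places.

ΔQ_A = 1039 − 715 = 324; ΔP_B = 48.95 − 36 = 12.95.
Midpoints: Q̄_A = 877.0, P̄_B = 42.48.
ε = (ΔQ_A/Q̄_A)/(ΔP_B/P̄_B) = (324/877.0)/(12.95/42.48) ≈ 1.212.

1.212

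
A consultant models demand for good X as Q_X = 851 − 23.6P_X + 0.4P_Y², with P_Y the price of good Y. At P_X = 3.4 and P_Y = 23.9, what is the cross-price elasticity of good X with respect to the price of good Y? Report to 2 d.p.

At P_X = 3.4 and P_Y = 23.9: Q_X = 999.244.
∂Q_X/∂P_Y = 0.8P_Y = 0.8(23.9) = 19.1200.
ε = (∂Q_X/∂P_Y)(P_Y/Q_X) = 19.1200 × (23.9/999.244) ≈ 0.46.

0.46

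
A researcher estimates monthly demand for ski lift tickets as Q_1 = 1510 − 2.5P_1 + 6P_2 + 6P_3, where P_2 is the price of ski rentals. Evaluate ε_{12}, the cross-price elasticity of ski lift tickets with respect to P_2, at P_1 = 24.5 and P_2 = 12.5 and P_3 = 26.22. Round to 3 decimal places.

0.045

At P_1 = 24.5 and P_2 = 12.5 and P_3 = 26.22: Q_1 = 1681.07.
∂Q_1/∂P_2 = 6.
ε = (∂Q_1/∂P_2)(P_2/Q_1) = 6 × (12.5/1681.07) ≈ 0.045.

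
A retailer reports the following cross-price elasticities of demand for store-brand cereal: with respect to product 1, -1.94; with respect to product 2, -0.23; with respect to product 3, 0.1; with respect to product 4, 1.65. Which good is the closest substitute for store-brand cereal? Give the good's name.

product 4

Substitutes have ε > 0. Among the positive values, 1.65 (product 4) is largest.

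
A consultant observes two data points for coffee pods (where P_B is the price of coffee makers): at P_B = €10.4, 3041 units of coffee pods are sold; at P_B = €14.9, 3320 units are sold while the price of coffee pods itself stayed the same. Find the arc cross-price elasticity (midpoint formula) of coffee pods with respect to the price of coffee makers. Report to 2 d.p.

0.25

ΔQ_A = 3320 − 3041 = 279; ΔP_B = 14.9 − 10.4 = 4.5.
Midpoints: Q̄_A = 3180.5, P̄_B = 12.65.
ε = (ΔQ_A/Q̄_A)/(ΔP_B/P̄_B) = (279/3180.5)/(4.5/12.65) ≈ 0.25.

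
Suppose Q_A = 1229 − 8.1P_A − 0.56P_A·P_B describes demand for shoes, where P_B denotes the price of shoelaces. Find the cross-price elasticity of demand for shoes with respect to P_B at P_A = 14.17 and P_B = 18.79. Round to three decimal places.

At P_A = 14.17 and P_B = 18.79: Q_A = 965.121.
∂Q_A/∂P_B = -0.56P_A = -0.56(14.17) = -7.9352.
ε = (∂Q_A/∂P_B)(P_B/Q_A) = -7.9352 × (18.79/965.121) ≈ -0.154.

-0.154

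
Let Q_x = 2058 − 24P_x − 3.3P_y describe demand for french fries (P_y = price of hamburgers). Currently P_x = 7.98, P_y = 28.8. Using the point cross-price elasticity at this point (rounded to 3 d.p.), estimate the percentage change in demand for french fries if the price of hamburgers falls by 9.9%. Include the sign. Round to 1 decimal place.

0.5%

At P_x = 7.98, P_y = 28.8: Q_x = 1771.44.
∂Q_x/∂P_y = -3.3.
ε = (∂Q_x/∂P_y)(P_y/Q_x) = -3.3000 × 28.8/1771.44 ≈ -0.054.
%ΔQ_x ≈ ε × %ΔP_y = -0.054 × (-9.9%) = 0.5%.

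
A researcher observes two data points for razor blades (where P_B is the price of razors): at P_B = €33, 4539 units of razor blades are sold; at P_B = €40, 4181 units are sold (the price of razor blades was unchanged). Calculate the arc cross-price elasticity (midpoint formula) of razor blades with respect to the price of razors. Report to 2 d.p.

ΔQ_A = 4181 − 4539 = -358; ΔP_B = 40 − 33 = 7.
Midpoints: Q̄_A = 4360.0, P̄_B = 36.50.
ε = (ΔQ_A/Q̄_A)/(ΔP_B/P̄_B) = (-358/4360.0)/(7/36.50) ≈ -0.43.

-0.43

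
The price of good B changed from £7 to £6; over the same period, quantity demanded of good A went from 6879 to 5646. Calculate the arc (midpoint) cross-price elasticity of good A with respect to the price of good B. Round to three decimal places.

ΔQ_A = 5646 − 6879 = -1233; ΔP_B = 6 − 7 = -1.
Midpoints: Q̄_A = 6262.5, P̄_B = 6.50.
ε = (ΔQ_A/Q̄_A)/(ΔP_B/P̄_B) = (-1233/6262.5)/(-1/6.50) ≈ 1.280.

1.280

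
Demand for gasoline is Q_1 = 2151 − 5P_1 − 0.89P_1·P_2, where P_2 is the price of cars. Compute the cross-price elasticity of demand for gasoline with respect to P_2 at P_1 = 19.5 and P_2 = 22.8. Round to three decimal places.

-0.239

At P_1 = 19.5 and P_2 = 22.8: Q_1 = 1657.806.
∂Q_1/∂P_2 = -0.89P_1 = -0.89(19.5) = -17.3550.
ε = (∂Q_1/∂P_2)(P_2/Q_1) = -17.3550 × (22.8/1657.806) ≈ -0.239.
ε < 0: complements.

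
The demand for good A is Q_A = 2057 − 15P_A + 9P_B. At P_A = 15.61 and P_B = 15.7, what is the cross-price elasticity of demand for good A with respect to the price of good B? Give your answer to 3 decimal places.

0.072

At P_A = 15.61 and P_B = 15.7: Q_A = 1964.15.
∂Q_A/∂P_B = 9.
ε = (∂Q_A/∂P_B)(P_B/Q_A) = 9 × (15.7/1964.15) ≈ 0.072.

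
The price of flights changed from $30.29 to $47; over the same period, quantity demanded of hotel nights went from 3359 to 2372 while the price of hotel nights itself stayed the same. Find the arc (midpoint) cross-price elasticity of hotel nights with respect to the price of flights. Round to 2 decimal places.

ΔQ_A = 2372 − 3359 = -987; ΔP_B = 47 − 30.29 = 16.71.
Midpoints: Q̄_A = 2865.5, P̄_B = 38.64.
ε = (ΔQ_A/Q̄_A)/(ΔP_B/P̄_B) = (-987/2865.5)/(16.71/38.64) ≈ -0.80.

-0.80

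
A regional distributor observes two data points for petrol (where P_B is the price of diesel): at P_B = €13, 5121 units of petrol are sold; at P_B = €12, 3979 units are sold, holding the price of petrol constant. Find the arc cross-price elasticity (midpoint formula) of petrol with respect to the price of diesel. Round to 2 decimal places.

3.14

ΔQ_A = 3979 − 5121 = -1142; ΔP_B = 12 − 13 = -1.
Midpoints: Q̄_A = 4550.0, P̄_B = 12.50.
ε = (ΔQ_A/Q̄_A)/(ΔP_B/P̄_B) = (-1142/4550.0)/(-1/12.50) ≈ 3.14.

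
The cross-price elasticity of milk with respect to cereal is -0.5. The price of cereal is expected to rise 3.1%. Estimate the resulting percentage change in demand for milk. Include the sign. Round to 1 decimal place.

%ΔQ ≈ ε × %ΔP of cereal = -0.5 × (3.1%) = -1.6%.

-1.6%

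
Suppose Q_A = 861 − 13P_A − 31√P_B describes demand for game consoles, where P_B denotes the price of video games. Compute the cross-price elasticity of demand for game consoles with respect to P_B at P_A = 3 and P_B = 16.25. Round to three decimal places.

At P_A = 3 and P_B = 16.25: Q_A = 697.035.
∂Q_A/∂P_B = -31/(2√P_B) = -31/(2√16.25) = -3.8451.
ε = (∂Q_A/∂P_B)(P_B/Q_A) = -3.8451 × (16.25/697.035) ≈ -0.090.
ε < 0: complements.

-0.090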